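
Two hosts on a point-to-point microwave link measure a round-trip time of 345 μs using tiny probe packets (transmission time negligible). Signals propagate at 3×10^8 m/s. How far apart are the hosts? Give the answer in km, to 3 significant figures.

One-way propagation = RTT/2 = 172.5 μs.
d = s × t = 300000000 × 0.0001725 = 51.8 km.

51.8 km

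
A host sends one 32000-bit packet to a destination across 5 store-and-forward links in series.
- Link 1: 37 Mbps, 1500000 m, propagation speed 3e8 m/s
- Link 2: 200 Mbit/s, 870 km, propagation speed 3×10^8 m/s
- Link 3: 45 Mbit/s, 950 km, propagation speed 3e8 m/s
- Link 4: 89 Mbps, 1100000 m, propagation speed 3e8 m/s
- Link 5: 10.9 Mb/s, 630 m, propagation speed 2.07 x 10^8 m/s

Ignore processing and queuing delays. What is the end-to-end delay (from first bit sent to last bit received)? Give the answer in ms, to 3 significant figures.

Transmission delays (L/R per hop): 0.864865, 0.16, 0.711111, 0.359551, 2.93578 ms; sum = 5.03131 ms.
Propagation delays (d/s per hop): 5, 2.9, 3.16667, 3.66667, 0.00304348 ms; sum = 14.7364 ms.
End-to-end = 19.8 ms.

19.8 ms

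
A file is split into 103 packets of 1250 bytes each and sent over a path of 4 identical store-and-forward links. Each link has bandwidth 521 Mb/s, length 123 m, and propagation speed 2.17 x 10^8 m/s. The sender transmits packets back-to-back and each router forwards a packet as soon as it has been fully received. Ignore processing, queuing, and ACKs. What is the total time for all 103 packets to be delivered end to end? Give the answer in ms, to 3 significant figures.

Per-hop transmission t_tx = L/R = 10000/521000000 = 0.0191939 ms.
Per-hop propagation t_prop = 123/217000000 = 0.00056682 ms.
Pipeline fill: first packet needs 4·t_tx to clear all hops; remaining 102 packets each add one t_tx.
Total = (4+103-1)·t_tx + 4·t_prop = 106·0.0191939 + 4·0.00056682 = 2.04 ms.

2.04 ms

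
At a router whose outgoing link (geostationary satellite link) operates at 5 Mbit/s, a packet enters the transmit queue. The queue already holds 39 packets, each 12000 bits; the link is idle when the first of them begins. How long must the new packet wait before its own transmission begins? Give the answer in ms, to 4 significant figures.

Each queued packet: L/R = 12000/5000000 = 2.4 ms.
39 queued → 93.6 ms.
Queuing delay = 93.60 ms.

93.60 ms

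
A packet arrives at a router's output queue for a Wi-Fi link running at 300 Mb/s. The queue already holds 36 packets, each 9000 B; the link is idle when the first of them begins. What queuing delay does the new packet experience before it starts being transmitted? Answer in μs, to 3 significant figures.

Each queued packet: L/R = 72000/300000000 = 240 μs.
36 queued → 8640 μs.
Queuing delay = 8640 μs.

8640 μs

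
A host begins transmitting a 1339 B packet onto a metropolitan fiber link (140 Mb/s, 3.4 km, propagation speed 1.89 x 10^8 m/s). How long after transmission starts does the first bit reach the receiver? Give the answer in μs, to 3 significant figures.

18.0 μs

First bit experiences only propagation delay: d/s = 3400/189000000 = 18.0 μs.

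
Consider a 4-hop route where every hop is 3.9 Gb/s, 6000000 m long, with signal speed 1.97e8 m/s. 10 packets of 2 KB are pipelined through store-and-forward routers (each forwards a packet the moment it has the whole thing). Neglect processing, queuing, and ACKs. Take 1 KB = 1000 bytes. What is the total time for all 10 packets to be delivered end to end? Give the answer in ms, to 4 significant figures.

121.9 ms

Per-hop transmission t_tx = L/R = 16000/3900000000 = 0.00410256 ms.
Per-hop propagation t_prop = 6000000/197000000 = 30.4569 ms.
Pipeline fill: first packet needs 4·t_tx to clear all hops; remaining 9 packets each add one t_tx.
Total = (4+10-1)·t_tx + 4·t_prop = 13·0.00410256 + 4·30.4569 = 121.9 ms.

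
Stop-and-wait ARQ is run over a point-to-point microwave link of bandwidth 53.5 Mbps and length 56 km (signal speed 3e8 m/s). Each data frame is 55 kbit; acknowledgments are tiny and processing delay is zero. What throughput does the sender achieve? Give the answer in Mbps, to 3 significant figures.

t_tx = L/R = 55000/53500000 = 0.00102804 s.
t_prop = 56000/300000000 = 0.000186667 s; RTT = 0.000373333 s.
Cycle = t_tx + RTT = 0.00140137 s.
Throughput = L / cycle = 55000 / 0.00140137 = 39.2 Mbps.

39.2 Mbps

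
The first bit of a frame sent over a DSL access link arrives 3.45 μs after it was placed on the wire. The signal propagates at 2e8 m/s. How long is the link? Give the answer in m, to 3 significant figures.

d = s × t_prop = 200000000 × 3.45e-06 = 690 m.

690 m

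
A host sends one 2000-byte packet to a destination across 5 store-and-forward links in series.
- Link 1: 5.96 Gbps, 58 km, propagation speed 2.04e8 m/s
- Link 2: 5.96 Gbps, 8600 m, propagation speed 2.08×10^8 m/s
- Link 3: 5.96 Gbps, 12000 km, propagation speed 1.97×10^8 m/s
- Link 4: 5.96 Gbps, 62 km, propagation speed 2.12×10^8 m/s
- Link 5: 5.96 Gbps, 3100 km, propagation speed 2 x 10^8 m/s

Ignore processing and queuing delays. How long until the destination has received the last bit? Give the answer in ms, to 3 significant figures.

L = 2000 × 8 = 16000 bits.
Transmission delay per hop = L/R = 16000/5960000000 = 0.00268456 ms; 5 hops → 0.0134228 ms.
Propagation delays (d/s per hop): 0.284314, 0.0413462, 60.9137, 0.292453, 15.5 ms; sum = 77.0318 ms.
End-to-end = 77.0 ms.

77.0 ms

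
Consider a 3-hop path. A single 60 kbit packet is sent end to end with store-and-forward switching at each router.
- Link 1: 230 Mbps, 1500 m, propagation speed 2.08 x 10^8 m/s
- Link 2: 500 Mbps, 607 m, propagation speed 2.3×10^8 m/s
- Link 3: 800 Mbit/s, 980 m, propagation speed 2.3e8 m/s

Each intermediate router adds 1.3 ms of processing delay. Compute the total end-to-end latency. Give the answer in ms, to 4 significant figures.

L = 60000 bits.
Transmission delays (L/R per hop): 0.26087, 0.12, 0.075 ms; sum = 0.45587 ms.
Propagation delays (d/s per hop): 0.00721154, 0.00263913, 0.00426087 ms; sum = 0.0141115 ms.
Processing at 2 router(s): 2 × 1.3 ms = 2.6 ms.
End-to-end = 3.070 ms.

3.070 ms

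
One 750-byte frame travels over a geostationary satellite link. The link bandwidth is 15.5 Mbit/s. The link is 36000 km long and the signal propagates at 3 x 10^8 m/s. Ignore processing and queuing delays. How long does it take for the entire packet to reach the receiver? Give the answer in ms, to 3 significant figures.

120 ms

L = 750 × 8 = 6000 bits.
Transmission delay = L/R = 6000 / 15500000 = 0.387097 ms.
Propagation delay = d/s = 36000000 m / 300000000 m/s = 120 ms.
Total = 120 ms.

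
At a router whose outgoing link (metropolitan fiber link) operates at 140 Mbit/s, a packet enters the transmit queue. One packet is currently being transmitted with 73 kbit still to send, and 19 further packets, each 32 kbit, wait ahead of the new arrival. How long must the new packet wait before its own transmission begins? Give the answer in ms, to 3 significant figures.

Each queued packet: L/R = 32000/140000000 = 0.228571 ms.
19 queued → 4.34286 ms.
Plus remaining 73000 bits of current packet: 0.521429 ms.
Queuing delay = 4.86 ms.

4.86 ms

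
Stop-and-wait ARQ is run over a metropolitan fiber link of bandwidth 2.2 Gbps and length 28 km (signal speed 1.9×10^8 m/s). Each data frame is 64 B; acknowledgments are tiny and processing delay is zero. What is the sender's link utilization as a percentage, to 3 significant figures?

0.0789 %

t_tx = L/R = 512/2200000000 = 2.32727e-07 s.
t_prop = 28000/190000000 = 0.000147368 s; RTT = 0.000294737 s.
Cycle = t_tx + RTT = 0.00029497 s.
Utilization = t_tx / cycle = 2.32727e-07/0.00029497 = 0.0789 %.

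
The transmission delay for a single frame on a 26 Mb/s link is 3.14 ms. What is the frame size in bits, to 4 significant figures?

L = R × t_tx = 26000000 b/s × 0.00314 s = 81640 bits.

81640 bits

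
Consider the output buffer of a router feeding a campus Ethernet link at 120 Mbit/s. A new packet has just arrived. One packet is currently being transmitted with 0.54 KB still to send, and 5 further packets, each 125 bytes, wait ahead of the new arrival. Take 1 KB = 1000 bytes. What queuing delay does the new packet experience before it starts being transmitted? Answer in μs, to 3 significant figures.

Each queued packet: L/R = 1000/120000000 = 8.33333 μs.
5 queued → 41.6667 μs.
Plus remaining 4320 bits of current packet: 36 μs.
Queuing delay = 77.7 μs.

77.7 μs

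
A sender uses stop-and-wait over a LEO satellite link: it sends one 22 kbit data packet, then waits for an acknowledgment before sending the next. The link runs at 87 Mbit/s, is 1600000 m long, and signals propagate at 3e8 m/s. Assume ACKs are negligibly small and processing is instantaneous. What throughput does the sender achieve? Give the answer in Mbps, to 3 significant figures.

t_tx = L/R = 22000/87000000 = 0.000252874 s.
t_prop = 1600000/300000000 = 0.00533333 s; RTT = 0.0106667 s.
Cycle = t_tx + RTT = 0.0109195 s.
Throughput = L / cycle = 22000 / 0.0109195 = 2.01 Mbps.

2.01 Mbps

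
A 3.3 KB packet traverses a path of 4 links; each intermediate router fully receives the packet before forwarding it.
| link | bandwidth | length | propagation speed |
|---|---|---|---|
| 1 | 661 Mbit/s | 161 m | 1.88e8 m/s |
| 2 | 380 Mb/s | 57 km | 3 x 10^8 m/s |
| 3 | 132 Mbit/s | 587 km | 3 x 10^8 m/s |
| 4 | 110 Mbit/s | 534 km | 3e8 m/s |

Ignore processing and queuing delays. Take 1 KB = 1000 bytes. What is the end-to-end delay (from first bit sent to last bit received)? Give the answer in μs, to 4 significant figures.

4477 μs

L = 26400 bits.
Transmission delays (L/R per hop): 39.9395, 69.4737, 200, 240 μs; sum = 549.413 μs.
Propagation delays (d/s per hop): 0.856383, 190, 1956.67, 1780 μs; sum = 3927.52 μs.
End-to-end = 4477 μs.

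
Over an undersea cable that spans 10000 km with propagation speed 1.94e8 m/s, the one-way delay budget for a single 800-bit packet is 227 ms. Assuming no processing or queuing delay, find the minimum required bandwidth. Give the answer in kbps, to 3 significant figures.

4.56 kbps

Propagation delay = 10000000 / 194000000 = 51.5464 ms.
Transmission budget = 227 − 51.5464 = 175.454 ms.
R ≥ L / t_tx = 800 bits / 0.175454 s = 4.56 kbps.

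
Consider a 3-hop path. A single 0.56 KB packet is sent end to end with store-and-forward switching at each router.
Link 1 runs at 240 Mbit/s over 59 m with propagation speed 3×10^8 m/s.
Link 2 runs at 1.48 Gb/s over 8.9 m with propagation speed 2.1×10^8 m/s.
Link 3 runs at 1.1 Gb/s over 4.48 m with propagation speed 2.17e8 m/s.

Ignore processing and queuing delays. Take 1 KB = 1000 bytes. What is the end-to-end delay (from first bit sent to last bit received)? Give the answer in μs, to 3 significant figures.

26.0 μs

L = 4480 bits.
Transmission delays (L/R per hop): 18.6667, 3.02703, 4.07273 μs; sum = 25.7664 μs.
Propagation delays (d/s per hop): 0.196667, 0.042381, 0.0206452 μs; sum = 0.259693 μs.
End-to-end = 26.0 μs.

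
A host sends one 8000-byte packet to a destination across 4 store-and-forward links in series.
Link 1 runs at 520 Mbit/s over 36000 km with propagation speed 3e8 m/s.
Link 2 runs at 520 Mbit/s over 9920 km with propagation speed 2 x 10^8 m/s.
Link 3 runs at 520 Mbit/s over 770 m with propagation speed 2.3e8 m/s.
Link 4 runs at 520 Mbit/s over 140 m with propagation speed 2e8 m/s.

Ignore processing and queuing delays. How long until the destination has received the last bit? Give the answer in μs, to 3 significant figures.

L = 8000 × 8 = 64000 bits.
Transmission delay per hop = L/R = 64000/520000000 = 123.077 μs; 4 hops → 492.308 μs.
Propagation delays (d/s per hop): 120000, 49600, 3.34783, 0.7 μs; sum = 169604 μs.
End-to-end = 170000 μs.

170000 μs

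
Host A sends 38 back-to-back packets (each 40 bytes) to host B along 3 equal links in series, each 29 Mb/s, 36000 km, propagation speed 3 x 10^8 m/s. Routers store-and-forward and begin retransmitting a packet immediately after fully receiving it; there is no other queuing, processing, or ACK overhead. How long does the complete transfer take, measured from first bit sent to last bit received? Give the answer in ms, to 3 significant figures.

Per-hop transmission t_tx = L/R = 320/29000000 = 0.0110345 ms.
Per-hop propagation t_prop = 36000000/300000000 = 120 ms.
Pipeline fill: first packet needs 3·t_tx to clear all hops; remaining 37 packets each add one t_tx.
Total = (3+38-1)·t_tx + 3·t_prop = 40·0.0110345 + 3·120 = 360 ms.

360 ms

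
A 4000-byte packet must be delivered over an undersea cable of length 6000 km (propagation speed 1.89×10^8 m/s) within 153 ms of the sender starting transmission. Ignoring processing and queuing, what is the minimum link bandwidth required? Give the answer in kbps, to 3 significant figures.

264 kbps

L = 32000 bits.
Propagation delay = 6000000 / 189000000 = 31.746 ms.
Transmission budget = 153 − 31.746 = 121.254 ms.
R ≥ L / t_tx = 32000 bits / 0.121254 s = 264 kbps.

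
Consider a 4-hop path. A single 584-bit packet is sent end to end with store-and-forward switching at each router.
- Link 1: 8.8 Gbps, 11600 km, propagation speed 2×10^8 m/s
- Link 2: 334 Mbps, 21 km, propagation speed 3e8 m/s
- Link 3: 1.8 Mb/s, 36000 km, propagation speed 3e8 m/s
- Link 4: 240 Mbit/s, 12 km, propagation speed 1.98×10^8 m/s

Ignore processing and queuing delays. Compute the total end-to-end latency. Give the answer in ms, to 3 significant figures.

178 ms

Transmission delays (L/R per hop): 6.63636e-05, 0.0017485, 0.324444, 0.00243333 ms; sum = 0.328693 ms.
Propagation delays (d/s per hop): 58, 0.07, 120, 0.0606061 ms; sum = 178.131 ms.
End-to-end = 178 ms.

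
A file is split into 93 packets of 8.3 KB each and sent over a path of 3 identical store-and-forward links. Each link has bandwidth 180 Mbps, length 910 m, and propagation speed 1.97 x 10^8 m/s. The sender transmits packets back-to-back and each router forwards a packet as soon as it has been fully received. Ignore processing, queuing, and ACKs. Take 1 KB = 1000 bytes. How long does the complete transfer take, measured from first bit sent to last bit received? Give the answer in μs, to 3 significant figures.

35100 μs

Per-hop transmission t_tx = L/R = 66400/180000000 = 368.889 μs.
Per-hop propagation t_prop = 910/197000000 = 4.61929 μs.
Pipeline fill: first packet needs 3·t_tx to clear all hops; remaining 92 packets each add one t_tx.
Total = (3+93-1)·t_tx + 3·t_prop = 95·368.889 + 3·4.61929 = 35100 μs.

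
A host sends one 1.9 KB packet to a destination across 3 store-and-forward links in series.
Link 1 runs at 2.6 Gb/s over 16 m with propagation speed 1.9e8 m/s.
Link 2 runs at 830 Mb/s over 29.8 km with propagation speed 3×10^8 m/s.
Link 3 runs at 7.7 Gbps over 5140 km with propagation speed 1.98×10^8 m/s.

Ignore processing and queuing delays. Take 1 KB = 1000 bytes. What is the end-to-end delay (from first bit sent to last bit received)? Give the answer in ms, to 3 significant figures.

L = 15200 bits.
Transmission delays (L/R per hop): 0.00584615, 0.0183133, 0.00197403 ms; sum = 0.0261334 ms.
Propagation delays (d/s per hop): 8.42105e-05, 0.0993333, 25.9596 ms; sum = 26.059 ms.
End-to-end = 26.1 ms.

26.1 ms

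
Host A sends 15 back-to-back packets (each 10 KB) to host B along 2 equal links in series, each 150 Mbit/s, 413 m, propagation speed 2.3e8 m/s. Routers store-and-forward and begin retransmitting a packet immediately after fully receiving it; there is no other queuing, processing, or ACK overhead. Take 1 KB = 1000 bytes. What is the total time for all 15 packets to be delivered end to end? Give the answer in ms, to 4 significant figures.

8.537 ms

Per-hop transmission t_tx = L/R = 80000/150000000 = 0.533333 ms.
Per-hop propagation t_prop = 413/2.3e+08 = 0.00179565 ms.
Pipeline fill: first packet needs 2·t_tx to clear all hops; remaining 14 packets each add one t_tx.
Total = (2+15-1)·t_tx + 2·t_prop = 16·0.533333 + 2·0.00179565 = 8.537 ms.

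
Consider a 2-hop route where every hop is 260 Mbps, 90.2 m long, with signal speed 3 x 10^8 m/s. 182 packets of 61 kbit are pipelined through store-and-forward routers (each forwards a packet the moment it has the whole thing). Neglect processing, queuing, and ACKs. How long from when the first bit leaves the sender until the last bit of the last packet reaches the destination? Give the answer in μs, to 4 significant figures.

42940 μs

Per-hop transmission t_tx = L/R = 61000/260000000 = 234.615 μs.
Per-hop propagation t_prop = 90.2/300000000 = 0.300667 μs.
Pipeline fill: first packet needs 2·t_tx to clear all hops; remaining 181 packets each add one t_tx.
Total = (2+182-1)·t_tx + 2·t_prop = 183·234.615 + 2·0.300667 = 42940 μs.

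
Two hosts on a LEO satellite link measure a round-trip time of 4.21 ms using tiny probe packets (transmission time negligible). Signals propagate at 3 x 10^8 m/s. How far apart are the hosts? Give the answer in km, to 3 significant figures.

632 km

One-way propagation = RTT/2 = 2.105 ms.
d = s × t = 300000000 × 0.002105 = 632 km.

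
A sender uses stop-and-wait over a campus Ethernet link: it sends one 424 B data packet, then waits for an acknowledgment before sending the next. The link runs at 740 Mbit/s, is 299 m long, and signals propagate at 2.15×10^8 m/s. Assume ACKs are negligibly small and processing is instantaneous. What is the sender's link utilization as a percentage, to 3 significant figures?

62.2 %

t_tx = L/R = 3392/740000000 = 4.58378e-06 s.
t_prop = 299/215000000 = 1.3907e-06 s; RTT = 2.7814e-06 s.
Cycle = t_tx + RTT = 7.36518e-06 s.
Utilization = t_tx / cycle = 4.58378e-06/7.36518e-06 = 62.2 %.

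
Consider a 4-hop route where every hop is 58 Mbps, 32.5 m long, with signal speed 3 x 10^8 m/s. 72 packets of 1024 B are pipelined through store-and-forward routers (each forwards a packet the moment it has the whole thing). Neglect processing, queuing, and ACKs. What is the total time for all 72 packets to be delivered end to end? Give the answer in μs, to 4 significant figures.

10590 μs

Per-hop transmission t_tx = L/R = 8192/58000000 = 141.241 μs.
Per-hop propagation t_prop = 32.5/300000000 = 0.108333 μs.
Pipeline fill: first packet needs 4·t_tx to clear all hops; remaining 71 packets each add one t_tx.
Total = (4+72-1)·t_tx + 4·t_prop = 75·141.241 + 4·0.108333 = 10590 μs.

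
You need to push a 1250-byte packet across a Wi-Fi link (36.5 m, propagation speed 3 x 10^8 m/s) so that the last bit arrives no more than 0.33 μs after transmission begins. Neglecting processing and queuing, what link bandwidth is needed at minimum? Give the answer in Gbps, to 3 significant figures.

L = 10000 bits.
Propagation delay = 36.5 / 300000000 = 0.121667 μs.
Transmission budget = 0.33 − 0.121667 = 0.208333 μs.
R ≥ L / t_tx = 10000 bits / 2.08333e-07 s = 48.0 Gbps.

48.0 Gbps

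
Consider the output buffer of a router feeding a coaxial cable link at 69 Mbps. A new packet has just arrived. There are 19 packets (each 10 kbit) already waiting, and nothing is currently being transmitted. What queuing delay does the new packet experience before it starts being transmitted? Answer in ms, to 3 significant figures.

2.75 ms

Each queued packet: L/R = 10000/69000000 = 0.144928 ms.
19 queued → 2.75362 ms.
Queuing delay = 2.75 ms.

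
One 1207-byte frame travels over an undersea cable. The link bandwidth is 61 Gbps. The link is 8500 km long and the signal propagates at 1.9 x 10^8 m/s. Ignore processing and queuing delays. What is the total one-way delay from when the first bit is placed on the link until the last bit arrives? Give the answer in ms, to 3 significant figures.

44.7 ms

L = 1207 × 8 = 9656 bits.
Transmission delay = L/R = 9656 / 61000000000 = 0.000158295 ms.
Propagation delay = d/s = 8500000 m / 190000000 m/s = 44.7368 ms.
Total = 44.7 ms.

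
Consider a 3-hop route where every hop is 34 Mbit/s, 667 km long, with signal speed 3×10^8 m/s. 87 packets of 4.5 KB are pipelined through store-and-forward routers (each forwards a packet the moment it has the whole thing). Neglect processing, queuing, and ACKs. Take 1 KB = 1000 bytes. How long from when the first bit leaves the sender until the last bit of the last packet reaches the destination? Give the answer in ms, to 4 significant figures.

100.9 ms

Per-hop transmission t_tx = L/R = 36000/34000000 = 1.05882 ms.
Per-hop propagation t_prop = 667000/300000000 = 2.22333 ms.
Pipeline fill: first packet needs 3·t_tx to clear all hops; remaining 86 packets each add one t_tx.
Total = (3+87-1)·t_tx + 3·t_prop = 89·1.05882 + 3·2.22333 = 100.9 ms.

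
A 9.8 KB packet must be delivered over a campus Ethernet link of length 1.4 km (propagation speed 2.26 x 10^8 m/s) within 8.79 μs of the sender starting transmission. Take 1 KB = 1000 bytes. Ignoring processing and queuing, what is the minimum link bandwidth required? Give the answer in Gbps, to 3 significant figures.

30.2 Gbps

L = 78400 bits.
Propagation delay = 1400 / 2.26e+08 = 6.19469 μs.
Transmission budget = 8.79 − 6.19469 = 2.59531 μs.
R ≥ L / t_tx = 78400 bits / 2.59531e-06 s = 30.2 Gbps.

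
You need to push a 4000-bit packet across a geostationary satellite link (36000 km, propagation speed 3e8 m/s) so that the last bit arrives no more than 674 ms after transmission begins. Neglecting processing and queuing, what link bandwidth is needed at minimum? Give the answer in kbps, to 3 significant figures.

Propagation delay = 36000000 / 300000000 = 120 ms.
Transmission budget = 674 − 120 = 554 ms.
R ≥ L / t_tx = 4000 bits / 0.554 s = 7.22 kbps.

7.22 kbps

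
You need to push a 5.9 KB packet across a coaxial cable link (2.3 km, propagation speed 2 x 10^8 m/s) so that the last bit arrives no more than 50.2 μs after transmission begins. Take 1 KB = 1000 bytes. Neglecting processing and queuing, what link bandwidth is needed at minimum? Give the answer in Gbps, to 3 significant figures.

1.22 Gbps

L = 47200 bits.
Propagation delay = 2300 / 200000000 = 11.5 μs.
Transmission budget = 50.2 − 11.5 = 38.7 μs.
R ≥ L / t_tx = 47200 bits / 3.87e-05 s = 1.22 Gbps.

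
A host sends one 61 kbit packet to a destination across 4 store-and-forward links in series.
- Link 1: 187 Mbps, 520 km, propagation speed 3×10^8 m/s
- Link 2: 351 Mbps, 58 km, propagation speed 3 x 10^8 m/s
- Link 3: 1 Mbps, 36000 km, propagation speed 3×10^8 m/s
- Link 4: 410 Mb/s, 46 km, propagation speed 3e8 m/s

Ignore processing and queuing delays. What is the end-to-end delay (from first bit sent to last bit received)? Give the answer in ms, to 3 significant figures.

184 ms

L = 61000 bits.
Transmission delays (L/R per hop): 0.326203, 0.173789, 61, 0.14878 ms; sum = 61.6488 ms.
Propagation delays (d/s per hop): 1.73333, 0.193333, 120, 0.153333 ms; sum = 122.08 ms.
End-to-end = 184 ms.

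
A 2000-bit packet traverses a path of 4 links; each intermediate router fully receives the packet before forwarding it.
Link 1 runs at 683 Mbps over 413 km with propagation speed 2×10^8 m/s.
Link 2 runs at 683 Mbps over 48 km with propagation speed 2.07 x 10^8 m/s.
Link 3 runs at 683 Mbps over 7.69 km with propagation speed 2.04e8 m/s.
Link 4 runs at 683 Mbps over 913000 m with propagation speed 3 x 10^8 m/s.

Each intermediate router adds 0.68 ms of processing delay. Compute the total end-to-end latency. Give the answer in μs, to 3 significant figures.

Transmission delay per hop = L/R = 2000/683000000 = 2.92826 μs; 4 hops → 11.713 μs.
Propagation delays (d/s per hop): 2065, 231.884, 37.6961, 3043.33 μs; sum = 5377.91 μs.
Processing at 3 router(s): 3 × 0.68 ms = 2040 μs.
End-to-end = 7430 μs.

7430 μs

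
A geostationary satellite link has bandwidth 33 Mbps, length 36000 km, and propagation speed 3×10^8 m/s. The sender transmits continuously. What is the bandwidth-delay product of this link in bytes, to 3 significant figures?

Propagation delay = 36000000 / 300000000 = 0.12 s.
BDP = R × t_prop = 33000000 × 0.12 = 3960000 bits.
In bytes: 3960000/8 = 495000 bytes.

495000 bytes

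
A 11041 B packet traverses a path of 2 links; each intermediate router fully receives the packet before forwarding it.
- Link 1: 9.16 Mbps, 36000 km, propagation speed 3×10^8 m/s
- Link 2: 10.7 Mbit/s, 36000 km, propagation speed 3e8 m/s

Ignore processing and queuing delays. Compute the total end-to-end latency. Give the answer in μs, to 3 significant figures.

258000 μs

L = 11041 × 8 = 88328 bits.
Transmission delays (L/R per hop): 9642.79, 8254.95 μs; sum = 17897.7 μs.
Propagation delays (d/s per hop): 120000, 120000 μs; sum = 240000 μs.
End-to-end = 258000 μs.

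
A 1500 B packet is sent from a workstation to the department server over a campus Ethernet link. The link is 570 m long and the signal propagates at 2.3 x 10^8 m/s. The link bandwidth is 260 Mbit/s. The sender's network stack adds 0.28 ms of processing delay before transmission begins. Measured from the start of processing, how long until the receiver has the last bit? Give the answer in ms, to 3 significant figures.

L = 1500 × 8 = 12000 bits.
Transmission delay = L/R = 12000 / 260000000 = 0.0461538 ms.
Propagation delay = d/s = 570 m / 2.3e+08 m/s = 0.00247826 ms.
Plus processing delay 0.28 ms = 0.28 ms.
Total = 0.329 ms.

0.329 ms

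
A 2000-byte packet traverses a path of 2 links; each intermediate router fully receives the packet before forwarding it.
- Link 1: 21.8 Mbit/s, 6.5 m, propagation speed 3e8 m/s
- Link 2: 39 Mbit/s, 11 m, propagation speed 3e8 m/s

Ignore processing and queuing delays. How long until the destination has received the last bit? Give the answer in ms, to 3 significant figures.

1.14 ms

L = 2000 × 8 = 16000 bits.
Transmission delays (L/R per hop): 0.733945, 0.410256 ms; sum = 1.1442 ms.
Propagation delays (d/s per hop): 2.16667e-05, 3.66667e-05 ms; sum = 5.83333e-05 ms.
End-to-end = 1.14 ms.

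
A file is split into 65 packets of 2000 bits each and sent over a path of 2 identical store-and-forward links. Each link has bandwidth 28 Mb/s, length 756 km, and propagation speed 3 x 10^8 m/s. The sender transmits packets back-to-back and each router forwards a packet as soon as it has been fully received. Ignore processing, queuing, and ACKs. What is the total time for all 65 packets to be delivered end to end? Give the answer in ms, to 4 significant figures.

Per-hop transmission t_tx = L/R = 2000/28000000 = 0.0714286 ms.
Per-hop propagation t_prop = 756000/300000000 = 2.52 ms.
Pipeline fill: first packet needs 2·t_tx to clear all hops; remaining 64 packets each add one t_tx.
Total = (2+65-1)·t_tx + 2·t_prop = 66·0.0714286 + 2·2.52 = 9.754 ms.

9.754 ms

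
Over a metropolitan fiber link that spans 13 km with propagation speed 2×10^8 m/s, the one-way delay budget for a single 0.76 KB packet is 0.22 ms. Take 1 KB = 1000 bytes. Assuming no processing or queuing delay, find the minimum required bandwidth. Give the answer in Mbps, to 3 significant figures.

L = 6080 bits.
Propagation delay = 13000 / 200000000 = 0.065 ms.
Transmission budget = 0.22 − 0.065 = 0.155 ms.
R ≥ L / t_tx = 6080 bits / 0.000155 s = 39.2 Mbps.

39.2 Mbps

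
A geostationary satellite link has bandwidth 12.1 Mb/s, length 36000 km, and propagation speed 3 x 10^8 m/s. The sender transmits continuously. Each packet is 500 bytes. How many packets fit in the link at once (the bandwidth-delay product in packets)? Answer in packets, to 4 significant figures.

Propagation delay = 36000000 / 300000000 = 0.12 s.
BDP = R × t_prop = 12100000 × 0.12 = 1452000 bits.
In packets of 4000 bits: 363.0 packets.

363.0 packets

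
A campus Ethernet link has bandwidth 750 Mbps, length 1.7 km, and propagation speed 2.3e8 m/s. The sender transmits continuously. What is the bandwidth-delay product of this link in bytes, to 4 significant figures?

Propagation delay = 1700 / 2.3e+08 = 7.3913e-06 s.
BDP = R × t_prop = 750000000 × 7.3913e-06 = 5543.48 bits.
In bytes: 5543.48/8 = 692.9 bytes.

692.9 bytes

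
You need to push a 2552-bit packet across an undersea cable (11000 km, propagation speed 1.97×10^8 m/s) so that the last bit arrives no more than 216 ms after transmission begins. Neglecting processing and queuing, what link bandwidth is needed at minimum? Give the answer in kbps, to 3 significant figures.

Propagation delay = 11000000 / 197000000 = 55.8376 ms.
Transmission budget = 216 − 55.8376 = 160.162 ms.
R ≥ L / t_tx = 2552 bits / 0.160162 s = 15.9 kbps.

15.9 kbps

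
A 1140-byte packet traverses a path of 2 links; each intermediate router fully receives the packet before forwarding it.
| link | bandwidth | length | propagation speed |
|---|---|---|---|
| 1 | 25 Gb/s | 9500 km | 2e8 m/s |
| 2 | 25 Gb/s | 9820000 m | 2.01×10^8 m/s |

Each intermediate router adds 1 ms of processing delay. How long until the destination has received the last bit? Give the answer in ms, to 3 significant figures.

97.4 ms

L = 1140 × 8 = 9120 bits.
Transmission delay per hop = L/R = 9120/25000000000 = 0.0003648 ms; 2 hops → 0.0007296 ms.
Propagation delays (d/s per hop): 47.5, 48.8557 ms; sum = 96.3557 ms.
Processing at 1 router(s): 1 × 1 ms = 1 ms.
End-to-end = 97.4 ms.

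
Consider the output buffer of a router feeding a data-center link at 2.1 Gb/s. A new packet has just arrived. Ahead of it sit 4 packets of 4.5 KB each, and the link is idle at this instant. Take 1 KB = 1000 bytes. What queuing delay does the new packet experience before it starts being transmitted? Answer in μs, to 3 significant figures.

Each queued packet: L/R = 36000/2100000000 = 17.1429 μs.
4 queued → 68.5714 μs.
Queuing delay = 68.6 μs.

68.6 μs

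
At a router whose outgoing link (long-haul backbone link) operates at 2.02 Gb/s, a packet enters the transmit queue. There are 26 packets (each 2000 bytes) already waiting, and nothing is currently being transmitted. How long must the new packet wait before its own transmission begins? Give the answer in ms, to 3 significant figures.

Each queued packet: L/R = 16000/2020000000 = 0.00792079 ms.
26 queued → 0.205941 ms.
Queuing delay = 0.206 ms.

0.206 ms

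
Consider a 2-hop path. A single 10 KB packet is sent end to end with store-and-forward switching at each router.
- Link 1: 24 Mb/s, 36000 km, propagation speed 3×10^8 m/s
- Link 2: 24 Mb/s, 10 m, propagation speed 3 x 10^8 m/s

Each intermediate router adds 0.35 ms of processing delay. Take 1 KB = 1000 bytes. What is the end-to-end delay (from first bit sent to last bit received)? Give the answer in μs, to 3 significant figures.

L = 80000 bits.
Transmission delay per hop = L/R = 80000/24000000 = 3333.33 μs; 2 hops → 6666.67 μs.
Propagation delays (d/s per hop): 120000, 0.0333333 μs; sum = 120000 μs.
Processing at 1 router(s): 1 × 0.35 ms = 350 μs.
End-to-end = 127000 μs.

127000 μs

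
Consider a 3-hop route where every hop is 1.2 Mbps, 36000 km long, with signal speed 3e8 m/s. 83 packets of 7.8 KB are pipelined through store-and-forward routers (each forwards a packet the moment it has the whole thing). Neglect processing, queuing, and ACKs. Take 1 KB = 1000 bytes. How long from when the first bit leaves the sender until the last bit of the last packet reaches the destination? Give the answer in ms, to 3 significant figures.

4780 ms

Per-hop transmission t_tx = L/R = 62400/1200000 = 52 ms.
Per-hop propagation t_prop = 36000000/300000000 = 120 ms.
Pipeline fill: first packet needs 3·t_tx to clear all hops; remaining 82 packets each add one t_tx.
Total = (3+83-1)·t_tx + 3·t_prop = 85·52 + 3·120 = 4780 ms.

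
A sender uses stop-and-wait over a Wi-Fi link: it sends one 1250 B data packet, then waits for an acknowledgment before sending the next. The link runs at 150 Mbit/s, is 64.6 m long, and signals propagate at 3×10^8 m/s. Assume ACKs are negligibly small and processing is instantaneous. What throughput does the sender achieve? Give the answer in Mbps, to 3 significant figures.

t_tx = L/R = 10000/150000000 = 6.66667e-05 s.
t_prop = 64.6/300000000 = 2.15333e-07 s; RTT = 4.30667e-07 s.
Cycle = t_tx + RTT = 6.70973e-05 s.
Throughput = L / cycle = 10000 / 6.70973e-05 = 149 Mbps.

149 Mbps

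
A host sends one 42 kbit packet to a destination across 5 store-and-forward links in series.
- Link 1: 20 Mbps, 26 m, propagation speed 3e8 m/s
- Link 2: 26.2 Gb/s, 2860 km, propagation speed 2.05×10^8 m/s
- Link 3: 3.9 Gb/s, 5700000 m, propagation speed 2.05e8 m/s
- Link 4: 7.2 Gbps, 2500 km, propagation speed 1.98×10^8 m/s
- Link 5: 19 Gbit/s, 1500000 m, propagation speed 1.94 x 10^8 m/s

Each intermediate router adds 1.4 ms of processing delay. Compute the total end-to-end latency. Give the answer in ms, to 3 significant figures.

69.8 ms

L = 42000 bits.
Transmission delays (L/R per hop): 2.1, 0.00160305, 0.0107692, 0.00583333, 0.00221053 ms; sum = 2.12042 ms.
Propagation delays (d/s per hop): 8.66667e-05, 13.9512, 27.8049, 12.6263, 7.73196 ms; sum = 62.1144 ms.
Processing at 4 router(s): 4 × 1.4 ms = 5.6 ms.
End-to-end = 69.8 ms.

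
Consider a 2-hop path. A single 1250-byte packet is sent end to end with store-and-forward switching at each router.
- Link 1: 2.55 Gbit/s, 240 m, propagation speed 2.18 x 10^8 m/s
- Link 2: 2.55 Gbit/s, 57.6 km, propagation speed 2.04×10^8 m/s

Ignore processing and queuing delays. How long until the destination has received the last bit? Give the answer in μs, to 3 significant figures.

291 μs

L = 1250 × 8 = 10000 bits.
Transmission delay per hop = L/R = 10000/2550000000 = 3.92157 μs; 2 hops → 7.84314 μs.
Propagation delays (d/s per hop): 1.10092, 282.353 μs; sum = 283.454 μs.
End-to-end = 291 μs.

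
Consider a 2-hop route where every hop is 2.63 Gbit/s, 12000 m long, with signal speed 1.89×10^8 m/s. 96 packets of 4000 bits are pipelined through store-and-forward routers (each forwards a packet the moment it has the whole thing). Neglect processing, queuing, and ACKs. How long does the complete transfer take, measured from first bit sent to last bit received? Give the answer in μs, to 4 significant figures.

274.5 μs

Per-hop transmission t_tx = L/R = 4000/2630000000 = 1.52091 μs.
Per-hop propagation t_prop = 12000/189000000 = 63.4921 μs.
Pipeline fill: first packet needs 2·t_tx to clear all hops; remaining 95 packets each add one t_tx.
Total = (2+96-1)·t_tx + 2·t_prop = 97·1.52091 + 2·63.4921 = 274.5 μs.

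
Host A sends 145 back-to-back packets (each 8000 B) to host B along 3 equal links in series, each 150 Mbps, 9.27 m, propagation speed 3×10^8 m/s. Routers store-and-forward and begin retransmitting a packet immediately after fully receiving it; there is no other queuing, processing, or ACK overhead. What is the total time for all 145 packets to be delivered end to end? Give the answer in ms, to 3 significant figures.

Per-hop transmission t_tx = L/R = 64000/150000000 = 0.426667 ms.
Per-hop propagation t_prop = 9.27/300000000 = 3.09e-05 ms.
Pipeline fill: first packet needs 3·t_tx to clear all hops; remaining 144 packets each add one t_tx.
Total = (3+145-1)·t_tx + 3·t_prop = 147·0.426667 + 3·3.09e-05 = 62.7 ms.

62.7 ms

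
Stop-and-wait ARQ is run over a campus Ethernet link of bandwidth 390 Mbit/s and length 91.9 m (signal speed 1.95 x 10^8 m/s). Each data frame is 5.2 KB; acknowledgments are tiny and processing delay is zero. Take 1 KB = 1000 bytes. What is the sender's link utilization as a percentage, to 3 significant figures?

99.1 %

t_tx = L/R = 41600/390000000 = 0.000106667 s.
t_prop = 91.9/195000000 = 4.71282e-07 s; RTT = 9.42564e-07 s.
Cycle = t_tx + RTT = 0.000107609 s.
Utilization = t_tx / cycle = 0.000106667/0.000107609 = 99.1 %.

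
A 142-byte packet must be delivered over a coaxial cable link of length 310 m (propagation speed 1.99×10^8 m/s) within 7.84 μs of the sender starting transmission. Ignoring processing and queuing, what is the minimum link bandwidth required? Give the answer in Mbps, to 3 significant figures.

181 Mbps

L = 1136 bits.
Propagation delay = 310 / 199000000 = 1.55779 μs.
Transmission budget = 7.84 − 1.55779 = 6.28221 μs.
R ≥ L / t_tx = 1136 bits / 6.28221e-06 s = 181 Mbps.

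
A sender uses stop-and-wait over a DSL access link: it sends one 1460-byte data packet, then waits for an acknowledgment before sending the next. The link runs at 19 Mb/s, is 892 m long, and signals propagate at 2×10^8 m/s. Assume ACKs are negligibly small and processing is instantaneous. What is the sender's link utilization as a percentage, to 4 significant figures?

t_tx = L/R = 11680/19000000 = 0.000614737 s.
t_prop = 892/200000000 = 4.46e-06 s; RTT = 8.92e-06 s.
Cycle = t_tx + RTT = 0.000623657 s.
Utilization = t_tx / cycle = 0.000614737/0.000623657 = 98.57 %.

98.57 %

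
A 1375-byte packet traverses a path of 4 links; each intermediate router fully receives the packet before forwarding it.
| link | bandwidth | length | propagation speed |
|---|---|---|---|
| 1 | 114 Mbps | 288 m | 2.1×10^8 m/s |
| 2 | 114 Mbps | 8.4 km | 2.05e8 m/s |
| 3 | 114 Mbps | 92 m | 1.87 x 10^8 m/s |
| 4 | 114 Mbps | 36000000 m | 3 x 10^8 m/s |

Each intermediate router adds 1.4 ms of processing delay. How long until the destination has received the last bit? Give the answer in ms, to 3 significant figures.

L = 1375 × 8 = 11000 bits.
Transmission delay per hop = L/R = 11000/114000000 = 0.0964912 ms; 4 hops → 0.385965 ms.
Propagation delays (d/s per hop): 0.00137143, 0.0409756, 0.000491979, 120 ms; sum = 120.043 ms.
Processing at 3 router(s): 3 × 1.4 ms = 4.2 ms.
End-to-end = 125 ms.

125 ms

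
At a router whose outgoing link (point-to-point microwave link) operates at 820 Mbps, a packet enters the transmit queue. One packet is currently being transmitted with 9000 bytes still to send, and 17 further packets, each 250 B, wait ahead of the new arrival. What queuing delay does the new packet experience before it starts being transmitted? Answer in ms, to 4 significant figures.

Each queued packet: L/R = 2000/820000000 = 0.00243902 ms.
17 queued → 0.0414634 ms.
Plus remaining 72000 bits of current packet: 0.0878049 ms.
Queuing delay = 0.1293 ms.

0.1293 ms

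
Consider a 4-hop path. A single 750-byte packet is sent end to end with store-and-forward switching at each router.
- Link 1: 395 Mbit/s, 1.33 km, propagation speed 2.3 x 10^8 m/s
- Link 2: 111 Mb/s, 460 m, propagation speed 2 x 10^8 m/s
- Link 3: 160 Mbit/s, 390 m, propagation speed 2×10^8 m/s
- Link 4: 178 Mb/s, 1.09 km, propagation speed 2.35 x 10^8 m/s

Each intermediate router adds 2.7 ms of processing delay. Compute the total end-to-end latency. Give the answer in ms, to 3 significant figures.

L = 750 × 8 = 6000 bits.
Transmission delays (L/R per hop): 0.0151899, 0.0540541, 0.0375, 0.0337079 ms; sum = 0.140452 ms.
Propagation delays (d/s per hop): 0.00578261, 0.0023, 0.00195, 0.0046383 ms; sum = 0.0146709 ms.
Processing at 3 router(s): 3 × 2.7 ms = 8.1 ms.
End-to-end = 8.26 ms.

8.26 ms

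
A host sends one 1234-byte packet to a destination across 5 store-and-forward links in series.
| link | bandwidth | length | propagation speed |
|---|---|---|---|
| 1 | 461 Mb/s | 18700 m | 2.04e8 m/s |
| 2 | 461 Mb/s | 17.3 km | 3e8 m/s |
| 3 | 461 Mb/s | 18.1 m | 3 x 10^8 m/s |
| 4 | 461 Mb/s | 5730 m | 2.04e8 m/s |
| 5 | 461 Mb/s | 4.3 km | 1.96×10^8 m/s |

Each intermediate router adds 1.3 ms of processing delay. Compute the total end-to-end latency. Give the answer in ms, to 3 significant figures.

L = 1234 × 8 = 9872 bits.
Transmission delay per hop = L/R = 9872/461000000 = 0.0214143 ms; 5 hops → 0.107072 ms.
Propagation delays (d/s per hop): 0.0916667, 0.0576667, 6.03333e-05, 0.0280882, 0.0219388 ms; sum = 0.199421 ms.
Processing at 4 router(s): 4 × 1.3 ms = 5.2 ms.
End-to-end = 5.51 ms.

5.51 ms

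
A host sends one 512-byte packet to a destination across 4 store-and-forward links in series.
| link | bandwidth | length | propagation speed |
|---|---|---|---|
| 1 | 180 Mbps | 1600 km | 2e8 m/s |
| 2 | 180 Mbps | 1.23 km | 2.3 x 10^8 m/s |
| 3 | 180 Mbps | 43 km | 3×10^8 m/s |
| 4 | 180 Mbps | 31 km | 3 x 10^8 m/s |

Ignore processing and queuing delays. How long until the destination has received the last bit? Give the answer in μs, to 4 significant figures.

L = 512 × 8 = 4096 bits.
Transmission delay per hop = L/R = 4096/180000000 = 22.7556 μs; 4 hops → 91.0222 μs.
Propagation delays (d/s per hop): 8000, 5.34783, 143.333, 103.333 μs; sum = 8252.01 μs.
End-to-end = 8343 μs.

8343 μs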